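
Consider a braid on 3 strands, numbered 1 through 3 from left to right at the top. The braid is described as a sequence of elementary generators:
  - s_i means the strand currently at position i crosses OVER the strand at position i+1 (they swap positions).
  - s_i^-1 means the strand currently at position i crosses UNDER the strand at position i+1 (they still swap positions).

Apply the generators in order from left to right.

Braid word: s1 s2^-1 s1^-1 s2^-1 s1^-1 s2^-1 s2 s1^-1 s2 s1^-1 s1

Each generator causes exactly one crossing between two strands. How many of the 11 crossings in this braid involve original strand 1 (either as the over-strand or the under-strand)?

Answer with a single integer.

Answer: 6

Derivation:
Gen 1: crossing 1x2. Involves strand 1? yes. Count so far: 1
Gen 2: crossing 1x3. Involves strand 1? yes. Count so far: 2
Gen 3: crossing 2x3. Involves strand 1? no. Count so far: 2
Gen 4: crossing 2x1. Involves strand 1? yes. Count so far: 3
Gen 5: crossing 3x1. Involves strand 1? yes. Count so far: 4
Gen 6: crossing 3x2. Involves strand 1? no. Count so far: 4
Gen 7: crossing 2x3. Involves strand 1? no. Count so far: 4
Gen 8: crossing 1x3. Involves strand 1? yes. Count so far: 5
Gen 9: crossing 1x2. Involves strand 1? yes. Count so far: 6
Gen 10: crossing 3x2. Involves strand 1? no. Count so far: 6
Gen 11: crossing 2x3. Involves strand 1? no. Count so far: 6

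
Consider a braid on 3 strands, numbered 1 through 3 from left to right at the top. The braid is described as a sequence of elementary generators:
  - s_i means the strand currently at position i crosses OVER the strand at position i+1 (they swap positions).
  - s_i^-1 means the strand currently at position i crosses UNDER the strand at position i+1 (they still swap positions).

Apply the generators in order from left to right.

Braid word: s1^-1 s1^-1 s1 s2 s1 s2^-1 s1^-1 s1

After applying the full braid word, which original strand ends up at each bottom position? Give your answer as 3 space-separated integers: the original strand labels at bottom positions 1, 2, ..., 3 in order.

Answer: 3 1 2

Derivation:
Gen 1 (s1^-1): strand 1 crosses under strand 2. Perm now: [2 1 3]
Gen 2 (s1^-1): strand 2 crosses under strand 1. Perm now: [1 2 3]
Gen 3 (s1): strand 1 crosses over strand 2. Perm now: [2 1 3]
Gen 4 (s2): strand 1 crosses over strand 3. Perm now: [2 3 1]
Gen 5 (s1): strand 2 crosses over strand 3. Perm now: [3 2 1]
Gen 6 (s2^-1): strand 2 crosses under strand 1. Perm now: [3 1 2]
Gen 7 (s1^-1): strand 3 crosses under strand 1. Perm now: [1 3 2]
Gen 8 (s1): strand 1 crosses over strand 3. Perm now: [3 1 2]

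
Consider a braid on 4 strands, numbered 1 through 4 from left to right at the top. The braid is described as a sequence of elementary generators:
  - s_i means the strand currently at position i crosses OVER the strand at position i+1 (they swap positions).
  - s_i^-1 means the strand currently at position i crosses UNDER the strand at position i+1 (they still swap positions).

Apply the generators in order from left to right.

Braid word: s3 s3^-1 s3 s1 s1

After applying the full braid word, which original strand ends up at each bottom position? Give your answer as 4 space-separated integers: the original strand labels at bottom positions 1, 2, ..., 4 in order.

Answer: 1 2 4 3

Derivation:
Gen 1 (s3): strand 3 crosses over strand 4. Perm now: [1 2 4 3]
Gen 2 (s3^-1): strand 4 crosses under strand 3. Perm now: [1 2 3 4]
Gen 3 (s3): strand 3 crosses over strand 4. Perm now: [1 2 4 3]
Gen 4 (s1): strand 1 crosses over strand 2. Perm now: [2 1 4 3]
Gen 5 (s1): strand 2 crosses over strand 1. Perm now: [1 2 4 3]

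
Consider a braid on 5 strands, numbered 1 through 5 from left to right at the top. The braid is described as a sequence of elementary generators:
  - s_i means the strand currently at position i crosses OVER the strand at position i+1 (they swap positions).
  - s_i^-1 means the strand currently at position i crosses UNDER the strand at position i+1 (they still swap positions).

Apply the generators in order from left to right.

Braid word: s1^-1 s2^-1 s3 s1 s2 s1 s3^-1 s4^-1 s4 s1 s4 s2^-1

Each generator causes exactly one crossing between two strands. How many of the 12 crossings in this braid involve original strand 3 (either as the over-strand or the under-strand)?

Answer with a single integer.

Gen 1: crossing 1x2. Involves strand 3? no. Count so far: 0
Gen 2: crossing 1x3. Involves strand 3? yes. Count so far: 1
Gen 3: crossing 1x4. Involves strand 3? no. Count so far: 1
Gen 4: crossing 2x3. Involves strand 3? yes. Count so far: 2
Gen 5: crossing 2x4. Involves strand 3? no. Count so far: 2
Gen 6: crossing 3x4. Involves strand 3? yes. Count so far: 3
Gen 7: crossing 2x1. Involves strand 3? no. Count so far: 3
Gen 8: crossing 2x5. Involves strand 3? no. Count so far: 3
Gen 9: crossing 5x2. Involves strand 3? no. Count so far: 3
Gen 10: crossing 4x3. Involves strand 3? yes. Count so far: 4
Gen 11: crossing 2x5. Involves strand 3? no. Count so far: 4
Gen 12: crossing 4x1. Involves strand 3? no. Count so far: 4

Answer: 4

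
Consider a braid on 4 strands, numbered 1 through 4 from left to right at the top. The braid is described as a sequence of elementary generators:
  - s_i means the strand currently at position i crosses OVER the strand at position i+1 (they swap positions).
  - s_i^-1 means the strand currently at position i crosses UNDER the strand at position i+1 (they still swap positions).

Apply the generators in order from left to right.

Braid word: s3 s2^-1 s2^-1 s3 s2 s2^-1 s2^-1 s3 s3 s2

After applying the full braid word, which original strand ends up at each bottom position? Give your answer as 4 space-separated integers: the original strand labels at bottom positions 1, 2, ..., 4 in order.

Gen 1 (s3): strand 3 crosses over strand 4. Perm now: [1 2 4 3]
Gen 2 (s2^-1): strand 2 crosses under strand 4. Perm now: [1 4 2 3]
Gen 3 (s2^-1): strand 4 crosses under strand 2. Perm now: [1 2 4 3]
Gen 4 (s3): strand 4 crosses over strand 3. Perm now: [1 2 3 4]
Gen 5 (s2): strand 2 crosses over strand 3. Perm now: [1 3 2 4]
Gen 6 (s2^-1): strand 3 crosses under strand 2. Perm now: [1 2 3 4]
Gen 7 (s2^-1): strand 2 crosses under strand 3. Perm now: [1 3 2 4]
Gen 8 (s3): strand 2 crosses over strand 4. Perm now: [1 3 4 2]
Gen 9 (s3): strand 4 crosses over strand 2. Perm now: [1 3 2 4]
Gen 10 (s2): strand 3 crosses over strand 2. Perm now: [1 2 3 4]

Answer: 1 2 3 4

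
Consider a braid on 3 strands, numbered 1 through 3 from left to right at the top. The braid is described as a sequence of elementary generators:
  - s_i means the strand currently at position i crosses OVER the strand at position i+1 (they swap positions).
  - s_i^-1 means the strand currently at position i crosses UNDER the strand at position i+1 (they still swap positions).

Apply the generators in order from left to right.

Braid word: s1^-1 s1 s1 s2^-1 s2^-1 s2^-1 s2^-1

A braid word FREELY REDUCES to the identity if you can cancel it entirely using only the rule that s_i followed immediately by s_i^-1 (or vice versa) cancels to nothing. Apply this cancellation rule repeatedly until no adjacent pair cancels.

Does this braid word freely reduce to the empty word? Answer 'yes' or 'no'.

Gen 1 (s1^-1): push. Stack: [s1^-1]
Gen 2 (s1): cancels prior s1^-1. Stack: []
Gen 3 (s1): push. Stack: [s1]
Gen 4 (s2^-1): push. Stack: [s1 s2^-1]
Gen 5 (s2^-1): push. Stack: [s1 s2^-1 s2^-1]
Gen 6 (s2^-1): push. Stack: [s1 s2^-1 s2^-1 s2^-1]
Gen 7 (s2^-1): push. Stack: [s1 s2^-1 s2^-1 s2^-1 s2^-1]
Reduced word: s1 s2^-1 s2^-1 s2^-1 s2^-1

Answer: no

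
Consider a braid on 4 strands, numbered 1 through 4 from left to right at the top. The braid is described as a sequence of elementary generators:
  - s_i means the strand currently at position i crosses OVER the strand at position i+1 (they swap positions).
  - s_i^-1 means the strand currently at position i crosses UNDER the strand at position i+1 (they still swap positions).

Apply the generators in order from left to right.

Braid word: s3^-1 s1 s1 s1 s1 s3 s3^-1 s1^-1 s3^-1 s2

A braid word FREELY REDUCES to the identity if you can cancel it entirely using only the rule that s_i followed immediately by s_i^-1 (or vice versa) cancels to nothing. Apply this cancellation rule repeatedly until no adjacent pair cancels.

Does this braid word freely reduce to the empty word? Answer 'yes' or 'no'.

Gen 1 (s3^-1): push. Stack: [s3^-1]
Gen 2 (s1): push. Stack: [s3^-1 s1]
Gen 3 (s1): push. Stack: [s3^-1 s1 s1]
Gen 4 (s1): push. Stack: [s3^-1 s1 s1 s1]
Gen 5 (s1): push. Stack: [s3^-1 s1 s1 s1 s1]
Gen 6 (s3): push. Stack: [s3^-1 s1 s1 s1 s1 s3]
Gen 7 (s3^-1): cancels prior s3. Stack: [s3^-1 s1 s1 s1 s1]
Gen 8 (s1^-1): cancels prior s1. Stack: [s3^-1 s1 s1 s1]
Gen 9 (s3^-1): push. Stack: [s3^-1 s1 s1 s1 s3^-1]
Gen 10 (s2): push. Stack: [s3^-1 s1 s1 s1 s3^-1 s2]
Reduced word: s3^-1 s1 s1 s1 s3^-1 s2

Answer: no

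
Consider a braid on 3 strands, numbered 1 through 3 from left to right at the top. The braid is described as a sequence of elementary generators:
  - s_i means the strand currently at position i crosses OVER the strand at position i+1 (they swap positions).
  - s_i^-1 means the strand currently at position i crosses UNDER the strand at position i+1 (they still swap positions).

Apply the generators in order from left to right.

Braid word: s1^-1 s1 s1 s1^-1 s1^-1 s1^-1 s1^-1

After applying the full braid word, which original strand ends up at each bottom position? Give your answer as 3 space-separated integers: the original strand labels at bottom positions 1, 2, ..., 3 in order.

Gen 1 (s1^-1): strand 1 crosses under strand 2. Perm now: [2 1 3]
Gen 2 (s1): strand 2 crosses over strand 1. Perm now: [1 2 3]
Gen 3 (s1): strand 1 crosses over strand 2. Perm now: [2 1 3]
Gen 4 (s1^-1): strand 2 crosses under strand 1. Perm now: [1 2 3]
Gen 5 (s1^-1): strand 1 crosses under strand 2. Perm now: [2 1 3]
Gen 6 (s1^-1): strand 2 crosses under strand 1. Perm now: [1 2 3]
Gen 7 (s1^-1): strand 1 crosses under strand 2. Perm now: [2 1 3]

Answer: 2 1 3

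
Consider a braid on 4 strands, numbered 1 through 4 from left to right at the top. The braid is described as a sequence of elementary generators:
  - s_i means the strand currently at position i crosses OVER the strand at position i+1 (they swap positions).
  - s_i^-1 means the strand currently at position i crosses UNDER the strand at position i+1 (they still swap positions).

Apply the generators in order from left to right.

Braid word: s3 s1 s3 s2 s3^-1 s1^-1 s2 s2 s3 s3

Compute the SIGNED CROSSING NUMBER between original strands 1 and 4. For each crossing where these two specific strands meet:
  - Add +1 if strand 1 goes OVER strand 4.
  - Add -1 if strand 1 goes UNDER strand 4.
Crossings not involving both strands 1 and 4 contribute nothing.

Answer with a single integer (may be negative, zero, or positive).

Gen 1: crossing 3x4. Both 1&4? no. Sum: 0
Gen 2: crossing 1x2. Both 1&4? no. Sum: 0
Gen 3: crossing 4x3. Both 1&4? no. Sum: 0
Gen 4: crossing 1x3. Both 1&4? no. Sum: 0
Gen 5: 1 under 4. Both 1&4? yes. Contrib: -1. Sum: -1
Gen 6: crossing 2x3. Both 1&4? no. Sum: -1
Gen 7: crossing 2x4. Both 1&4? no. Sum: -1
Gen 8: crossing 4x2. Both 1&4? no. Sum: -1
Gen 9: 4 over 1. Both 1&4? yes. Contrib: -1. Sum: -2
Gen 10: 1 over 4. Both 1&4? yes. Contrib: +1. Sum: -1

Answer: -1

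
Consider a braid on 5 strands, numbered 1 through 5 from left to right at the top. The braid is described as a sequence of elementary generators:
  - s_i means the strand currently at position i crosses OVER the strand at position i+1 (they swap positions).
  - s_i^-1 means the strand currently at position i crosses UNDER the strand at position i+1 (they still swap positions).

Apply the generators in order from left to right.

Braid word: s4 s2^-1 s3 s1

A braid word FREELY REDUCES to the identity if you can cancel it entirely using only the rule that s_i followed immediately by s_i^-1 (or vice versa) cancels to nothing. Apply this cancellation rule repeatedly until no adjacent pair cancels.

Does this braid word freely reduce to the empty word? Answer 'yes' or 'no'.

Gen 1 (s4): push. Stack: [s4]
Gen 2 (s2^-1): push. Stack: [s4 s2^-1]
Gen 3 (s3): push. Stack: [s4 s2^-1 s3]
Gen 4 (s1): push. Stack: [s4 s2^-1 s3 s1]
Reduced word: s4 s2^-1 s3 s1

Answer: no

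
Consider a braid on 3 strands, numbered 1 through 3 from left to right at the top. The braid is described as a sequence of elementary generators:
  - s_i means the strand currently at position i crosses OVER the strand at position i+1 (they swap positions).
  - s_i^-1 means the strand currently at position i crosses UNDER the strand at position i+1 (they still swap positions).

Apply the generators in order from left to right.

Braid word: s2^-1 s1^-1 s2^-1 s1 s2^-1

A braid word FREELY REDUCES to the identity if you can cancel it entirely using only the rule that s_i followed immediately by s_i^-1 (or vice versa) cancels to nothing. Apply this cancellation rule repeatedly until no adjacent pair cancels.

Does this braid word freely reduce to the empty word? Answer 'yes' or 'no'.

Answer: no

Derivation:
Gen 1 (s2^-1): push. Stack: [s2^-1]
Gen 2 (s1^-1): push. Stack: [s2^-1 s1^-1]
Gen 3 (s2^-1): push. Stack: [s2^-1 s1^-1 s2^-1]
Gen 4 (s1): push. Stack: [s2^-1 s1^-1 s2^-1 s1]
Gen 5 (s2^-1): push. Stack: [s2^-1 s1^-1 s2^-1 s1 s2^-1]
Reduced word: s2^-1 s1^-1 s2^-1 s1 s2^-1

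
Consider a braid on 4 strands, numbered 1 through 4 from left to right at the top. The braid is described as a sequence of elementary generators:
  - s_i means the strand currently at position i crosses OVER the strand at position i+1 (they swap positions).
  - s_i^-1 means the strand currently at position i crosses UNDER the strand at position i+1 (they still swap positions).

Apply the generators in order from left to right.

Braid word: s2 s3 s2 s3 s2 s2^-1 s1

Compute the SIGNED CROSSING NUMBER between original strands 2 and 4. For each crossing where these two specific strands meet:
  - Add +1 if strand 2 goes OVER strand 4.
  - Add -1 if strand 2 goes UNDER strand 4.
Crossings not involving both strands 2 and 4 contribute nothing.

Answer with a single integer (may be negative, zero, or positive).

Gen 1: crossing 2x3. Both 2&4? no. Sum: 0
Gen 2: 2 over 4. Both 2&4? yes. Contrib: +1. Sum: 1
Gen 3: crossing 3x4. Both 2&4? no. Sum: 1
Gen 4: crossing 3x2. Both 2&4? no. Sum: 1
Gen 5: 4 over 2. Both 2&4? yes. Contrib: -1. Sum: 0
Gen 6: 2 under 4. Both 2&4? yes. Contrib: -1. Sum: -1
Gen 7: crossing 1x4. Both 2&4? no. Sum: -1

Answer: -1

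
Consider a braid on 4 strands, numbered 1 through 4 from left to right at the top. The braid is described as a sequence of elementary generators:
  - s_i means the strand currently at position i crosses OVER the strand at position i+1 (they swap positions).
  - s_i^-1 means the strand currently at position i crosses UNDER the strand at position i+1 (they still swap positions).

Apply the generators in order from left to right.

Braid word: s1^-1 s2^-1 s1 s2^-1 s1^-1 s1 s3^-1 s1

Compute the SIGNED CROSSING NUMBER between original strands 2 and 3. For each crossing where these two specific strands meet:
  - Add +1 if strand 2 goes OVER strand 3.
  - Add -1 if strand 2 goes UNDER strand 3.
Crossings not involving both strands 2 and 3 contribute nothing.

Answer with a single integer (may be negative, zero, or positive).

Answer: 1

Derivation:
Gen 1: crossing 1x2. Both 2&3? no. Sum: 0
Gen 2: crossing 1x3. Both 2&3? no. Sum: 0
Gen 3: 2 over 3. Both 2&3? yes. Contrib: +1. Sum: 1
Gen 4: crossing 2x1. Both 2&3? no. Sum: 1
Gen 5: crossing 3x1. Both 2&3? no. Sum: 1
Gen 6: crossing 1x3. Both 2&3? no. Sum: 1
Gen 7: crossing 2x4. Both 2&3? no. Sum: 1
Gen 8: crossing 3x1. Both 2&3? no. Sum: 1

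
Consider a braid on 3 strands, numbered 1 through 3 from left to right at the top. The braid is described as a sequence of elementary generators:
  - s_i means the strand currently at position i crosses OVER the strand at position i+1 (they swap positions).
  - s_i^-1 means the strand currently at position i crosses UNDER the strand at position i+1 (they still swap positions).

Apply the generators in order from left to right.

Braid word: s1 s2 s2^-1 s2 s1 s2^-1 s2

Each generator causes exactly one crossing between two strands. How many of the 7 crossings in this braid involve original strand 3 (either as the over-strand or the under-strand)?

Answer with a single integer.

Gen 1: crossing 1x2. Involves strand 3? no. Count so far: 0
Gen 2: crossing 1x3. Involves strand 3? yes. Count so far: 1
Gen 3: crossing 3x1. Involves strand 3? yes. Count so far: 2
Gen 4: crossing 1x3. Involves strand 3? yes. Count so far: 3
Gen 5: crossing 2x3. Involves strand 3? yes. Count so far: 4
Gen 6: crossing 2x1. Involves strand 3? no. Count so far: 4
Gen 7: crossing 1x2. Involves strand 3? no. Count so far: 4

Answer: 4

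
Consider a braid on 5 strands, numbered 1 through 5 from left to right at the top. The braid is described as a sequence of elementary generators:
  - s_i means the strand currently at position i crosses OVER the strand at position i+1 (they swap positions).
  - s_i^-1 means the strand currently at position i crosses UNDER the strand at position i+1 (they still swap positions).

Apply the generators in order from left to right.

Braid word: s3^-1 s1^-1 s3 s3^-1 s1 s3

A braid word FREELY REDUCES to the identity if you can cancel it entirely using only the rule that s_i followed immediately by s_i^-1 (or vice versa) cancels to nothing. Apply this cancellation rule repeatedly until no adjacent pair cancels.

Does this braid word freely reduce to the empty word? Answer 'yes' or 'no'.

Gen 1 (s3^-1): push. Stack: [s3^-1]
Gen 2 (s1^-1): push. Stack: [s3^-1 s1^-1]
Gen 3 (s3): push. Stack: [s3^-1 s1^-1 s3]
Gen 4 (s3^-1): cancels prior s3. Stack: [s3^-1 s1^-1]
Gen 5 (s1): cancels prior s1^-1. Stack: [s3^-1]
Gen 6 (s3): cancels prior s3^-1. Stack: []
Reduced word: (empty)

Answer: yes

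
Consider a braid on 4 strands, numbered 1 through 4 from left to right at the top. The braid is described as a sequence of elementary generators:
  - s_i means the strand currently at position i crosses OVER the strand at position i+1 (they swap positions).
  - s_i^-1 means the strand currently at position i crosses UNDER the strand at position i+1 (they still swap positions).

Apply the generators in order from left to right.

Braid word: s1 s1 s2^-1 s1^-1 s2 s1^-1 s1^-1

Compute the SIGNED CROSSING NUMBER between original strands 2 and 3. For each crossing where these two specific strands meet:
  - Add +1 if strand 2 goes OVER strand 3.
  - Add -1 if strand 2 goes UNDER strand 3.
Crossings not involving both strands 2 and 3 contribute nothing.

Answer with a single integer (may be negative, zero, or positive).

Answer: -1

Derivation:
Gen 1: crossing 1x2. Both 2&3? no. Sum: 0
Gen 2: crossing 2x1. Both 2&3? no. Sum: 0
Gen 3: 2 under 3. Both 2&3? yes. Contrib: -1. Sum: -1
Gen 4: crossing 1x3. Both 2&3? no. Sum: -1
Gen 5: crossing 1x2. Both 2&3? no. Sum: -1
Gen 6: 3 under 2. Both 2&3? yes. Contrib: +1. Sum: 0
Gen 7: 2 under 3. Both 2&3? yes. Contrib: -1. Sum: -1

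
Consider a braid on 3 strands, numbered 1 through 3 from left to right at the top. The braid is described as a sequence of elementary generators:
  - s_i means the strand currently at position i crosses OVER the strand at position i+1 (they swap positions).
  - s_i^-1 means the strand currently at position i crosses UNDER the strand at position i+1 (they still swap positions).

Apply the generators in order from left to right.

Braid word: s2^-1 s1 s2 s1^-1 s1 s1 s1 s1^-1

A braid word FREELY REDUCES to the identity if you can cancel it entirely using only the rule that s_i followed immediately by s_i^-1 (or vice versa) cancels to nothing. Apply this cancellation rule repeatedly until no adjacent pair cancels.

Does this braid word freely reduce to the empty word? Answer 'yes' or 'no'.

Answer: no

Derivation:
Gen 1 (s2^-1): push. Stack: [s2^-1]
Gen 2 (s1): push. Stack: [s2^-1 s1]
Gen 3 (s2): push. Stack: [s2^-1 s1 s2]
Gen 4 (s1^-1): push. Stack: [s2^-1 s1 s2 s1^-1]
Gen 5 (s1): cancels prior s1^-1. Stack: [s2^-1 s1 s2]
Gen 6 (s1): push. Stack: [s2^-1 s1 s2 s1]
Gen 7 (s1): push. Stack: [s2^-1 s1 s2 s1 s1]
Gen 8 (s1^-1): cancels prior s1. Stack: [s2^-1 s1 s2 s1]
Reduced word: s2^-1 s1 s2 s1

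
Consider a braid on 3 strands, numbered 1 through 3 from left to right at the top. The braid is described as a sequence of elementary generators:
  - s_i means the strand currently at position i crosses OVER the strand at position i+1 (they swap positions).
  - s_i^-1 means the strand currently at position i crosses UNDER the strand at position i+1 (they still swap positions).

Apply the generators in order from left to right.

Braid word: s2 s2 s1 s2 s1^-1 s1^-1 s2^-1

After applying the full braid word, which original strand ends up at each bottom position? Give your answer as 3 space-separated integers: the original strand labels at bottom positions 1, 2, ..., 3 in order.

Gen 1 (s2): strand 2 crosses over strand 3. Perm now: [1 3 2]
Gen 2 (s2): strand 3 crosses over strand 2. Perm now: [1 2 3]
Gen 3 (s1): strand 1 crosses over strand 2. Perm now: [2 1 3]
Gen 4 (s2): strand 1 crosses over strand 3. Perm now: [2 3 1]
Gen 5 (s1^-1): strand 2 crosses under strand 3. Perm now: [3 2 1]
Gen 6 (s1^-1): strand 3 crosses under strand 2. Perm now: [2 3 1]
Gen 7 (s2^-1): strand 3 crosses under strand 1. Perm now: [2 1 3]

Answer: 2 1 3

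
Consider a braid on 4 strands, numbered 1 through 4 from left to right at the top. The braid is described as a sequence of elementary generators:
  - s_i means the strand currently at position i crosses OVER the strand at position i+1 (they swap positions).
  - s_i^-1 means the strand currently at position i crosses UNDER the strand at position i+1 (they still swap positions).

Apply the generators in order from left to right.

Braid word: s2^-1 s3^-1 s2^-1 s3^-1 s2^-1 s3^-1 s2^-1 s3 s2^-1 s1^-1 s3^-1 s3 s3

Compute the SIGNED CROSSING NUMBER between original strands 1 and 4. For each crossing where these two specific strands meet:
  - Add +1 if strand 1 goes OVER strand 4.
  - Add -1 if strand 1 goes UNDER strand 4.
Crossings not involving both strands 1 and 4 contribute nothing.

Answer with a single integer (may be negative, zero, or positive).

Gen 1: crossing 2x3. Both 1&4? no. Sum: 0
Gen 2: crossing 2x4. Both 1&4? no. Sum: 0
Gen 3: crossing 3x4. Both 1&4? no. Sum: 0
Gen 4: crossing 3x2. Both 1&4? no. Sum: 0
Gen 5: crossing 4x2. Both 1&4? no. Sum: 0
Gen 6: crossing 4x3. Both 1&4? no. Sum: 0
Gen 7: crossing 2x3. Both 1&4? no. Sum: 0
Gen 8: crossing 2x4. Both 1&4? no. Sum: 0
Gen 9: crossing 3x4. Both 1&4? no. Sum: 0
Gen 10: 1 under 4. Both 1&4? yes. Contrib: -1. Sum: -1
Gen 11: crossing 3x2. Both 1&4? no. Sum: -1
Gen 12: crossing 2x3. Both 1&4? no. Sum: -1
Gen 13: crossing 3x2. Both 1&4? no. Sum: -1

Answer: -1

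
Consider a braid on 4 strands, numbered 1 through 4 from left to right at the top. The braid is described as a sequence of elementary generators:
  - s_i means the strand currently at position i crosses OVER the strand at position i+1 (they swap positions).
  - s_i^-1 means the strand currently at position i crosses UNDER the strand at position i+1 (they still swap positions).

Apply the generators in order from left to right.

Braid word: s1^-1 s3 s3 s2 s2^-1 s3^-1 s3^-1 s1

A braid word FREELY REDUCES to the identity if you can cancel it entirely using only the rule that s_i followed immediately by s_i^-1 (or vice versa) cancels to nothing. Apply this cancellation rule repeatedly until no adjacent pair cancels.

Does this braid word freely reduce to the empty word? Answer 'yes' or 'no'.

Answer: yes

Derivation:
Gen 1 (s1^-1): push. Stack: [s1^-1]
Gen 2 (s3): push. Stack: [s1^-1 s3]
Gen 3 (s3): push. Stack: [s1^-1 s3 s3]
Gen 4 (s2): push. Stack: [s1^-1 s3 s3 s2]
Gen 5 (s2^-1): cancels prior s2. Stack: [s1^-1 s3 s3]
Gen 6 (s3^-1): cancels prior s3. Stack: [s1^-1 s3]
Gen 7 (s3^-1): cancels prior s3. Stack: [s1^-1]
Gen 8 (s1): cancels prior s1^-1. Stack: []
Reduced word: (empty)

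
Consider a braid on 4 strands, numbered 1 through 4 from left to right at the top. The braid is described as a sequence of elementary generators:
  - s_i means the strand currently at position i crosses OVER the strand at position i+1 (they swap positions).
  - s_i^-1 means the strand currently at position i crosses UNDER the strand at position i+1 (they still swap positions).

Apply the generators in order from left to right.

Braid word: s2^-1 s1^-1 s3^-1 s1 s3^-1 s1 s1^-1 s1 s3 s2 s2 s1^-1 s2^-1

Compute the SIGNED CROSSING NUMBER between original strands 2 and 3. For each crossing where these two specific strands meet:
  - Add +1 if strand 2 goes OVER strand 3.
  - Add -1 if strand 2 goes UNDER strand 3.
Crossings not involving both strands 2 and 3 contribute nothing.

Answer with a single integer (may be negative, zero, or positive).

Gen 1: 2 under 3. Both 2&3? yes. Contrib: -1. Sum: -1
Gen 2: crossing 1x3. Both 2&3? no. Sum: -1
Gen 3: crossing 2x4. Both 2&3? no. Sum: -1
Gen 4: crossing 3x1. Both 2&3? no. Sum: -1
Gen 5: crossing 4x2. Both 2&3? no. Sum: -1
Gen 6: crossing 1x3. Both 2&3? no. Sum: -1
Gen 7: crossing 3x1. Both 2&3? no. Sum: -1
Gen 8: crossing 1x3. Both 2&3? no. Sum: -1
Gen 9: crossing 2x4. Both 2&3? no. Sum: -1
Gen 10: crossing 1x4. Both 2&3? no. Sum: -1
Gen 11: crossing 4x1. Both 2&3? no. Sum: -1
Gen 12: crossing 3x1. Both 2&3? no. Sum: -1
Gen 13: crossing 3x4. Both 2&3? no. Sum: -1

Answer: -1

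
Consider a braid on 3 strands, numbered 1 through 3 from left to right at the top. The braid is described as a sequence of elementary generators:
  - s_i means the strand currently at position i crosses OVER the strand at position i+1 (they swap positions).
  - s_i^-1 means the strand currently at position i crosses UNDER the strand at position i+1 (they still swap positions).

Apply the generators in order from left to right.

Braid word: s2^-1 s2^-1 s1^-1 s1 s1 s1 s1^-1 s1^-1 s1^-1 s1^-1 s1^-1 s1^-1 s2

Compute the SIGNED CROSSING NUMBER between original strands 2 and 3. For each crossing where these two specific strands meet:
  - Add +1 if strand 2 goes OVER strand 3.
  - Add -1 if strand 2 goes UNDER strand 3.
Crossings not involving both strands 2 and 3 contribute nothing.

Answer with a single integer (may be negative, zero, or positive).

Answer: 1

Derivation:
Gen 1: 2 under 3. Both 2&3? yes. Contrib: -1. Sum: -1
Gen 2: 3 under 2. Both 2&3? yes. Contrib: +1. Sum: 0
Gen 3: crossing 1x2. Both 2&3? no. Sum: 0
Gen 4: crossing 2x1. Both 2&3? no. Sum: 0
Gen 5: crossing 1x2. Both 2&3? no. Sum: 0
Gen 6: crossing 2x1. Both 2&3? no. Sum: 0
Gen 7: crossing 1x2. Both 2&3? no. Sum: 0
Gen 8: crossing 2x1. Both 2&3? no. Sum: 0
Gen 9: crossing 1x2. Both 2&3? no. Sum: 0
Gen 10: crossing 2x1. Both 2&3? no. Sum: 0
Gen 11: crossing 1x2. Both 2&3? no. Sum: 0
Gen 12: crossing 2x1. Both 2&3? no. Sum: 0
Gen 13: 2 over 3. Both 2&3? yes. Contrib: +1. Sum: 1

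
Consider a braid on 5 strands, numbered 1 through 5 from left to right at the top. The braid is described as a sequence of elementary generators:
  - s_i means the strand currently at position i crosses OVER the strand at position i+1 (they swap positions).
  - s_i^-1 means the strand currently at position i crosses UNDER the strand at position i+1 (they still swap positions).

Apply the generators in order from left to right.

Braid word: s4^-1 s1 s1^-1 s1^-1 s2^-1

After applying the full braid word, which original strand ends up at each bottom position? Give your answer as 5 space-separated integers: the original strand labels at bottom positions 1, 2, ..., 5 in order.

Gen 1 (s4^-1): strand 4 crosses under strand 5. Perm now: [1 2 3 5 4]
Gen 2 (s1): strand 1 crosses over strand 2. Perm now: [2 1 3 5 4]
Gen 3 (s1^-1): strand 2 crosses under strand 1. Perm now: [1 2 3 5 4]
Gen 4 (s1^-1): strand 1 crosses under strand 2. Perm now: [2 1 3 5 4]
Gen 5 (s2^-1): strand 1 crosses under strand 3. Perm now: [2 3 1 5 4]

Answer: 2 3 1 5 4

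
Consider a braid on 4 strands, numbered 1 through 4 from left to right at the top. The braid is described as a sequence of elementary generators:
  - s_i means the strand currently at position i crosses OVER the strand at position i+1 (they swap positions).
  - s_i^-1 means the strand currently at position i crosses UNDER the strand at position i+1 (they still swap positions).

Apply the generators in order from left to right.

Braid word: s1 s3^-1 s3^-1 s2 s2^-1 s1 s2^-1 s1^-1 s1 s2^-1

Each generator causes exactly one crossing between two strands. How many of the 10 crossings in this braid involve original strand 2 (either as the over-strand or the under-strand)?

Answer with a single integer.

Gen 1: crossing 1x2. Involves strand 2? yes. Count so far: 1
Gen 2: crossing 3x4. Involves strand 2? no. Count so far: 1
Gen 3: crossing 4x3. Involves strand 2? no. Count so far: 1
Gen 4: crossing 1x3. Involves strand 2? no. Count so far: 1
Gen 5: crossing 3x1. Involves strand 2? no. Count so far: 1
Gen 6: crossing 2x1. Involves strand 2? yes. Count so far: 2
Gen 7: crossing 2x3. Involves strand 2? yes. Count so far: 3
Gen 8: crossing 1x3. Involves strand 2? no. Count so far: 3
Gen 9: crossing 3x1. Involves strand 2? no. Count so far: 3
Gen 10: crossing 3x2. Involves strand 2? yes. Count so far: 4

Answer: 4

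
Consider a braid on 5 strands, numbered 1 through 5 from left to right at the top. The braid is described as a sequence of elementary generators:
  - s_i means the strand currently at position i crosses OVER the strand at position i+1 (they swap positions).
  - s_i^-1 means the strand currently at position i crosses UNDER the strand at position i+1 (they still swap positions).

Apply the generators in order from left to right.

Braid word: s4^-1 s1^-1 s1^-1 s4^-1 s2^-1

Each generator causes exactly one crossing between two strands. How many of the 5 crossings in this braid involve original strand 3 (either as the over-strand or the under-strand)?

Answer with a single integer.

Gen 1: crossing 4x5. Involves strand 3? no. Count so far: 0
Gen 2: crossing 1x2. Involves strand 3? no. Count so far: 0
Gen 3: crossing 2x1. Involves strand 3? no. Count so far: 0
Gen 4: crossing 5x4. Involves strand 3? no. Count so far: 0
Gen 5: crossing 2x3. Involves strand 3? yes. Count so far: 1

Answer: 1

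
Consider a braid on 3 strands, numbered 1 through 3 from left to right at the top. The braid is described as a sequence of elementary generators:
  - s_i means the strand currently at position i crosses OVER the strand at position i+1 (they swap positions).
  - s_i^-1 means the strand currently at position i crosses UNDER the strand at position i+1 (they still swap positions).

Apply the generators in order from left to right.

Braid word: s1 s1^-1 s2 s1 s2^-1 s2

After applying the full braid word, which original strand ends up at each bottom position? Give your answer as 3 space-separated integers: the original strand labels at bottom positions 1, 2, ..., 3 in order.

Gen 1 (s1): strand 1 crosses over strand 2. Perm now: [2 1 3]
Gen 2 (s1^-1): strand 2 crosses under strand 1. Perm now: [1 2 3]
Gen 3 (s2): strand 2 crosses over strand 3. Perm now: [1 3 2]
Gen 4 (s1): strand 1 crosses over strand 3. Perm now: [3 1 2]
Gen 5 (s2^-1): strand 1 crosses under strand 2. Perm now: [3 2 1]
Gen 6 (s2): strand 2 crosses over strand 1. Perm now: [3 1 2]

Answer: 3 1 2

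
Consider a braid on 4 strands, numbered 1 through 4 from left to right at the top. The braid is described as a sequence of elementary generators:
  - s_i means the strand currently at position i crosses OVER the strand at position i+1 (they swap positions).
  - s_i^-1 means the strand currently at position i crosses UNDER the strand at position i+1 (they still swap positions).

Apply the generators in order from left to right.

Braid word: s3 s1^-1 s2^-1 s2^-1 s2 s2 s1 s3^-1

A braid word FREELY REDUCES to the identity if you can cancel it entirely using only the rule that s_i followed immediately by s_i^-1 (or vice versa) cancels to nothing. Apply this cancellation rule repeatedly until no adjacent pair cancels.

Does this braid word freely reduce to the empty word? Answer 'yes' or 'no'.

Gen 1 (s3): push. Stack: [s3]
Gen 2 (s1^-1): push. Stack: [s3 s1^-1]
Gen 3 (s2^-1): push. Stack: [s3 s1^-1 s2^-1]
Gen 4 (s2^-1): push. Stack: [s3 s1^-1 s2^-1 s2^-1]
Gen 5 (s2): cancels prior s2^-1. Stack: [s3 s1^-1 s2^-1]
Gen 6 (s2): cancels prior s2^-1. Stack: [s3 s1^-1]
Gen 7 (s1): cancels prior s1^-1. Stack: [s3]
Gen 8 (s3^-1): cancels prior s3. Stack: []
Reduced word: (empty)

Answer: yes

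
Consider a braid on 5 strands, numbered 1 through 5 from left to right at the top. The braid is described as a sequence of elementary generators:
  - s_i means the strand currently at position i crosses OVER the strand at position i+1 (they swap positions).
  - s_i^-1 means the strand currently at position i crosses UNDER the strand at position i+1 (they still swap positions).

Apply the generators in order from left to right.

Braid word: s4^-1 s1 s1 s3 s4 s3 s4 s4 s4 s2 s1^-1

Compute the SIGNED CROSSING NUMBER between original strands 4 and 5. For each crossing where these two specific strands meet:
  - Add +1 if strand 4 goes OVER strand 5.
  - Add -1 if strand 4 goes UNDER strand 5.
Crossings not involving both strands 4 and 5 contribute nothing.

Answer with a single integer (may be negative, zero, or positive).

Answer: -2

Derivation:
Gen 1: 4 under 5. Both 4&5? yes. Contrib: -1. Sum: -1
Gen 2: crossing 1x2. Both 4&5? no. Sum: -1
Gen 3: crossing 2x1. Both 4&5? no. Sum: -1
Gen 4: crossing 3x5. Both 4&5? no. Sum: -1
Gen 5: crossing 3x4. Both 4&5? no. Sum: -1
Gen 6: 5 over 4. Both 4&5? yes. Contrib: -1. Sum: -2
Gen 7: crossing 5x3. Both 4&5? no. Sum: -2
Gen 8: crossing 3x5. Both 4&5? no. Sum: -2
Gen 9: crossing 5x3. Both 4&5? no. Sum: -2
Gen 10: crossing 2x4. Both 4&5? no. Sum: -2
Gen 11: crossing 1x4. Both 4&5? no. Sum: -2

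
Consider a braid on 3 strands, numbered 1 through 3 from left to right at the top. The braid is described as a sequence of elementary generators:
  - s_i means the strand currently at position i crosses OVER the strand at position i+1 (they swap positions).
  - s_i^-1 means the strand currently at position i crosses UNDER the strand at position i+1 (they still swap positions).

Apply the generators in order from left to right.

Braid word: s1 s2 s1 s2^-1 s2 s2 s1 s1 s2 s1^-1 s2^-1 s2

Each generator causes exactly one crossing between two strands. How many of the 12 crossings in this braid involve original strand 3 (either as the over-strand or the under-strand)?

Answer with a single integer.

Gen 1: crossing 1x2. Involves strand 3? no. Count so far: 0
Gen 2: crossing 1x3. Involves strand 3? yes. Count so far: 1
Gen 3: crossing 2x3. Involves strand 3? yes. Count so far: 2
Gen 4: crossing 2x1. Involves strand 3? no. Count so far: 2
Gen 5: crossing 1x2. Involves strand 3? no. Count so far: 2
Gen 6: crossing 2x1. Involves strand 3? no. Count so far: 2
Gen 7: crossing 3x1. Involves strand 3? yes. Count so far: 3
Gen 8: crossing 1x3. Involves strand 3? yes. Count so far: 4
Gen 9: crossing 1x2. Involves strand 3? no. Count so far: 4
Gen 10: crossing 3x2. Involves strand 3? yes. Count so far: 5
Gen 11: crossing 3x1. Involves strand 3? yes. Count so far: 6
Gen 12: crossing 1x3. Involves strand 3? yes. Count so far: 7

Answer: 7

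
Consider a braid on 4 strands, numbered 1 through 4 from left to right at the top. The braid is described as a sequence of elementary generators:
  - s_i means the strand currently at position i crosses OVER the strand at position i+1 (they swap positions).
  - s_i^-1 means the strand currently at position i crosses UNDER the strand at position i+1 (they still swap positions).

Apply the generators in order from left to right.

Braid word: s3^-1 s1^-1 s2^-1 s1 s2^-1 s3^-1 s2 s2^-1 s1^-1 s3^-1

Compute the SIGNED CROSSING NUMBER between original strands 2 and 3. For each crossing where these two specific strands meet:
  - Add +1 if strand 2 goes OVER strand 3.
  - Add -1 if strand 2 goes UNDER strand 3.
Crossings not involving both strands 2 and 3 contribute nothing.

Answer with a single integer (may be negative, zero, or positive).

Answer: 0

Derivation:
Gen 1: crossing 3x4. Both 2&3? no. Sum: 0
Gen 2: crossing 1x2. Both 2&3? no. Sum: 0
Gen 3: crossing 1x4. Both 2&3? no. Sum: 0
Gen 4: crossing 2x4. Both 2&3? no. Sum: 0
Gen 5: crossing 2x1. Both 2&3? no. Sum: 0
Gen 6: 2 under 3. Both 2&3? yes. Contrib: -1. Sum: -1
Gen 7: crossing 1x3. Both 2&3? no. Sum: -1
Gen 8: crossing 3x1. Both 2&3? no. Sum: -1
Gen 9: crossing 4x1. Both 2&3? no. Sum: -1
Gen 10: 3 under 2. Both 2&3? yes. Contrib: +1. Sum: 0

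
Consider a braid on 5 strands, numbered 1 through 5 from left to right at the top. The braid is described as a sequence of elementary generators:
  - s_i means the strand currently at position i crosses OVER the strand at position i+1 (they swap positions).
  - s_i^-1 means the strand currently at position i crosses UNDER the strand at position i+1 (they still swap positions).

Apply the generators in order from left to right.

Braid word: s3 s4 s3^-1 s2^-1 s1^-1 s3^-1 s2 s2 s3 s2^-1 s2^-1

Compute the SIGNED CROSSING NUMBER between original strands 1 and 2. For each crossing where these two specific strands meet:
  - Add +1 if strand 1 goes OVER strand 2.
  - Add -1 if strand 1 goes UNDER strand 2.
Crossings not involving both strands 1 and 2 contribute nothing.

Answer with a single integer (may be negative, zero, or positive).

Answer: 0

Derivation:
Gen 1: crossing 3x4. Both 1&2? no. Sum: 0
Gen 2: crossing 3x5. Both 1&2? no. Sum: 0
Gen 3: crossing 4x5. Both 1&2? no. Sum: 0
Gen 4: crossing 2x5. Both 1&2? no. Sum: 0
Gen 5: crossing 1x5. Both 1&2? no. Sum: 0
Gen 6: crossing 2x4. Both 1&2? no. Sum: 0
Gen 7: crossing 1x4. Both 1&2? no. Sum: 0
Gen 8: crossing 4x1. Both 1&2? no. Sum: 0
Gen 9: crossing 4x2. Both 1&2? no. Sum: 0
Gen 10: 1 under 2. Both 1&2? yes. Contrib: -1. Sum: -1
Gen 11: 2 under 1. Both 1&2? yes. Contrib: +1. Sum: 0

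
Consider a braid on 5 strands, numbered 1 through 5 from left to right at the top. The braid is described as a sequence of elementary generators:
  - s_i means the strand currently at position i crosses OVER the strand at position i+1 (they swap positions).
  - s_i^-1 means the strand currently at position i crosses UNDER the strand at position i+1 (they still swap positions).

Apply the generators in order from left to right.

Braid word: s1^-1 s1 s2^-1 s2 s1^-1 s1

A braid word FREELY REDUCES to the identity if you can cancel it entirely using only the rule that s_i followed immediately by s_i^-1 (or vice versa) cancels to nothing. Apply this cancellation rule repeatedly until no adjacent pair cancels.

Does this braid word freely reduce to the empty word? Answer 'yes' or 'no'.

Answer: yes

Derivation:
Gen 1 (s1^-1): push. Stack: [s1^-1]
Gen 2 (s1): cancels prior s1^-1. Stack: []
Gen 3 (s2^-1): push. Stack: [s2^-1]
Gen 4 (s2): cancels prior s2^-1. Stack: []
Gen 5 (s1^-1): push. Stack: [s1^-1]
Gen 6 (s1): cancels prior s1^-1. Stack: []
Reduced word: (empty)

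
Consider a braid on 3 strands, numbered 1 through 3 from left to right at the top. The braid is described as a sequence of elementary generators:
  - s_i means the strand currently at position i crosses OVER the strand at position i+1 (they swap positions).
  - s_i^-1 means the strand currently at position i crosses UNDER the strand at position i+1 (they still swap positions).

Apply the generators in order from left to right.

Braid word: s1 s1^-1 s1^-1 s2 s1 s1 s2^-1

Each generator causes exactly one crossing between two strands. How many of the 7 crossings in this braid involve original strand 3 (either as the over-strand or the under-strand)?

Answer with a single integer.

Answer: 4

Derivation:
Gen 1: crossing 1x2. Involves strand 3? no. Count so far: 0
Gen 2: crossing 2x1. Involves strand 3? no. Count so far: 0
Gen 3: crossing 1x2. Involves strand 3? no. Count so far: 0
Gen 4: crossing 1x3. Involves strand 3? yes. Count so far: 1
Gen 5: crossing 2x3. Involves strand 3? yes. Count so far: 2
Gen 6: crossing 3x2. Involves strand 3? yes. Count so far: 3
Gen 7: crossing 3x1. Involves strand 3? yes. Count so far: 4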